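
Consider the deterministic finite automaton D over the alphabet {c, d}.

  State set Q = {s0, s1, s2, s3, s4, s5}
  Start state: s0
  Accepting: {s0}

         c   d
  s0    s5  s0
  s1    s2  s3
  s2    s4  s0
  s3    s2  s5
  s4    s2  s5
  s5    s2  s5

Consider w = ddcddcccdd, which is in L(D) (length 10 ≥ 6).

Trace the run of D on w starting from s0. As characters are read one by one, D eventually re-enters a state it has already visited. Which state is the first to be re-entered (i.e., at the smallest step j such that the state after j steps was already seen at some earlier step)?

s0

Run of D on w = d d c d d c c c d d:
  step 0: s0  (start)
  step 1: s0  (read d: s0→s0)   ← first repeat (s0 seen earlier)
  step 2: s0  (read d: s0→s0)
  step 3: s5  (read c: s0→s5)
  step 4: s5  (read d: s5→s5)
  step 5: s5  (read d: s5→s5)
  step 6: s2  (read c: s5→s2)
  step 7: s4  (read c: s2→s4)
  step 8: s2  (read c: s4→s2)
  step 9: s0  (read d: s2→s0)
  step 10: s0  (read d: s0→s0)

The earliest repeat is at step j = 1: D is in s0, which it already visited at step i = 0.
Since D has 6 states, any run of length ≥ 6 visits 6+1 states, so by pigeonhole some state repeats within the first 6 steps — that repeat gives the pumpable loop.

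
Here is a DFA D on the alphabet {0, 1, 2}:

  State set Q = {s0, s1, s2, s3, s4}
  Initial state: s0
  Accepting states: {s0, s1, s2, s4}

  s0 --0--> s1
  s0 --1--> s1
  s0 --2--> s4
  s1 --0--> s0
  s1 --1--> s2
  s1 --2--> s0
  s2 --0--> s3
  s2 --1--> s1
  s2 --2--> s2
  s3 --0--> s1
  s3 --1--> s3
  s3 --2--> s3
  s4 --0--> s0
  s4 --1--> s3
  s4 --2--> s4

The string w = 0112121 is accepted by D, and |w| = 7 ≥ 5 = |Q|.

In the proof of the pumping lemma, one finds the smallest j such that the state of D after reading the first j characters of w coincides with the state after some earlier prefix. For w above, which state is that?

s1

State sequence: s0 -0-> s1 -1-> s2 -1-> s1 -2-> s0 -1-> s1 -2-> s0 -1-> s1
First repeat at step 3: s1 was already visited.

The earliest repeat is at step j = 3: D is in s1, which it already visited at step i = 1.
Pumping length from the standard proof: p = 5 (the number of states). The repeated state found above gives |xy| = j ≤ 5 and |y| = j − i ≥ 1.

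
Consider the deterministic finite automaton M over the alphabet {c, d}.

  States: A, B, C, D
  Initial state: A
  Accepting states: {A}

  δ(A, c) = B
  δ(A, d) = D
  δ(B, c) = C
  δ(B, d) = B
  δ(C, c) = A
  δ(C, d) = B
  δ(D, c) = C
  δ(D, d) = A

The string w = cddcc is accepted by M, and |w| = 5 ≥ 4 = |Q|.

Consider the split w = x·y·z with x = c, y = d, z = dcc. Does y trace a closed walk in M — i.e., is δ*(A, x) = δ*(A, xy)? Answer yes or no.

State sequence: A -c-> B -d-> B

After x (step 1): B. After xy (step 2): B.
They match, so y = d drives M around a cycle from B back to itself; pumping y any number of times keeps M in B before reading z, and xyⁱz ∈ L(M) for every i ≥ 0.

yes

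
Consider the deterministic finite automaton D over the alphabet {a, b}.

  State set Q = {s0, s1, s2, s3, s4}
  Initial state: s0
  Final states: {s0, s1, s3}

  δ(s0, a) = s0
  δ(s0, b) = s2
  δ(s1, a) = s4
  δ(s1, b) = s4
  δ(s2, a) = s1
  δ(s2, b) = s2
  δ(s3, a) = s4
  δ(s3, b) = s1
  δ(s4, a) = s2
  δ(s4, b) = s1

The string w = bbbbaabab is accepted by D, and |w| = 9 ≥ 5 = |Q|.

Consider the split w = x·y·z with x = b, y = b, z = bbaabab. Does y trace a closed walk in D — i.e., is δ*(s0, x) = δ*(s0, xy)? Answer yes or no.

Run of D on the first 2 characters of w = b b:
  step 0: s0  (start)
  step 1: s2  (read b: s0→s2)
  step 2: s2  (read b: s2→s2)

After x (step 1): s2. After xy (step 2): s2.
They match, so y = b drives D around a cycle from s2 back to itself; pumping y any number of times keeps D in s2 before reading z, and xyⁱz ∈ L(D) for every i ≥ 0.

yes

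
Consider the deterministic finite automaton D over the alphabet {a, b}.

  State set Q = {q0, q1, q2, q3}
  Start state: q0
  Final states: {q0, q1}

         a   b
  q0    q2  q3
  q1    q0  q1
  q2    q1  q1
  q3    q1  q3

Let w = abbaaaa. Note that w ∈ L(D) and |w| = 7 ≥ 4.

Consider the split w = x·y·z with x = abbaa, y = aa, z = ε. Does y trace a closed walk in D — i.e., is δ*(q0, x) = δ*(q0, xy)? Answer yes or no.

Run of D on the first 7 characters of w = a b b a a a a:
  step 0: q0  (start)
  step 1: q2  (read a: q0→q2)
  step 2: q1  (read b: q2→q1)
  step 3: q1  (read b: q1→q1)
  step 4: q0  (read a: q1→q0)
  step 5: q2  (read a: q0→q2)
  step 6: q1  (read a: q2→q1)
  step 7: q0  (read a: q1→q0)

After x (step 5): q2. After xy (step 7): q0.
They differ (q2 ≠ q0), so y is not a cycle from the state after x; this split is not the one the pumping-lemma construction produces, and pumping y need not keep the string in L(D).

no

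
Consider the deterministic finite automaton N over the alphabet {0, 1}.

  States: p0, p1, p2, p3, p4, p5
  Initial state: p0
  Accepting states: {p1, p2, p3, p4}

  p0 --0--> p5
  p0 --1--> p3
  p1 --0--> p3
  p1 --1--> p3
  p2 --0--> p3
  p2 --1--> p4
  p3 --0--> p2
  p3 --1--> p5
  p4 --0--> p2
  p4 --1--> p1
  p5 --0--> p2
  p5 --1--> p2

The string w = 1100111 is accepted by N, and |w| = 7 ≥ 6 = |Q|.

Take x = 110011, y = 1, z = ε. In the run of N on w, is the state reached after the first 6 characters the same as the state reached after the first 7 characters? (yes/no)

State sequence: p0 -1-> p3 -1-> p5 -0-> p2 -0-> p3 -1-> p5 -1-> p2 -1-> p4

After x (step 6): p2. After xy (step 7): p4.
They differ (p2 ≠ p4), so y is not a cycle from the state after x; this split is not the one the pumping-lemma construction produces, and pumping y need not keep the string in L(N).

no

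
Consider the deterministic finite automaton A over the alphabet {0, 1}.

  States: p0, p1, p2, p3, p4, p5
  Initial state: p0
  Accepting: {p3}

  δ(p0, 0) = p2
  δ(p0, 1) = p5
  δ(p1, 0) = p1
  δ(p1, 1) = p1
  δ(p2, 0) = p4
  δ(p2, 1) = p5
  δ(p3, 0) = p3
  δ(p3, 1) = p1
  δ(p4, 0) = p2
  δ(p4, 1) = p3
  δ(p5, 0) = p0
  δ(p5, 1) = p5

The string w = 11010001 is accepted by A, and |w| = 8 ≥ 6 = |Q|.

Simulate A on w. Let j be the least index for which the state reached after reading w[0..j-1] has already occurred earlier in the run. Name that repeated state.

Run of A on w = 1 1 0 1 0 0 0 1:
  step 0: p0  (start)
  step 1: p5  (read 1: p0→p5)
  step 2: p5  (read 1: p5→p5)   ← first repeat (p5 seen earlier)
  step 3: p0  (read 0: p5→p0)
  step 4: p5  (read 1: p0→p5)
  step 5: p0  (read 0: p5→p0)
  step 6: p2  (read 0: p0→p2)
  step 7: p4  (read 0: p2→p4)
  step 8: p3  (read 1: p4→p3)

The earliest repeat is at step j = 2: A is in p5, which it already visited at step i = 1.
With |Q| = 6, pigeonhole forces a state repeat no later than step 6; the substring read between the first and second visits to that state can be pumped.

p5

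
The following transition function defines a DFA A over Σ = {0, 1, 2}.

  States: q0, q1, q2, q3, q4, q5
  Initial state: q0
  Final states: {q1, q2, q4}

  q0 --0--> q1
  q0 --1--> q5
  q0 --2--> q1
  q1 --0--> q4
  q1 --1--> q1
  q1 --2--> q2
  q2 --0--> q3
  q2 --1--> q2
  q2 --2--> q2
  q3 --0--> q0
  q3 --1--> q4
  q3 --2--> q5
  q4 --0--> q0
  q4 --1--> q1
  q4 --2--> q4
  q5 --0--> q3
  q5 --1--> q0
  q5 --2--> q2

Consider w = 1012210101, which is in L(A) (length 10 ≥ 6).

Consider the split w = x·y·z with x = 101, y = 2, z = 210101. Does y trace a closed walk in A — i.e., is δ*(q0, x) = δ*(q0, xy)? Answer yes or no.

Run of A on the first 4 characters of w = 1 0 1 2:
  step 0: q0  (start)
  step 1: q5  (read 1: q0→q5)
  step 2: q3  (read 0: q5→q3)
  step 3: q4  (read 1: q3→q4)
  step 4: q4  (read 2: q4→q4)

After x (step 3): q4. After xy (step 4): q4.
They match, so y = 2 drives A around a cycle from q4 back to itself; pumping y any number of times keeps A in q4 before reading z, and xyⁱz ∈ L(A) for every i ≥ 0.

yes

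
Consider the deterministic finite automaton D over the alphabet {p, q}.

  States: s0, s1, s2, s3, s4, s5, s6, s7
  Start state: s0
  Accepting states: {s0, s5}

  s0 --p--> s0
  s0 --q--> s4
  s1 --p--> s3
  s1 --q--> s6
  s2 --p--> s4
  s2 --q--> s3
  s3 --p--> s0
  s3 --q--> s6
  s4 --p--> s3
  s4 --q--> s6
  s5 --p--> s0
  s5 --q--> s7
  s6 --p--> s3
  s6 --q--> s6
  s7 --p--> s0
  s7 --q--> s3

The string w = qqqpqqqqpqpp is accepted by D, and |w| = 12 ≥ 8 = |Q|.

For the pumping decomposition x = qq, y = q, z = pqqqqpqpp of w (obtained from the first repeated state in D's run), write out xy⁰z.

qqpqqqqpqpp

xy⁰z = xz = qq·pqqqqpqpp = qqpqqqqpqpp.
Reading y = q takes D from s6 back to s6, so after x the machine is still in s6, and z then leads to the accepting state s0. Hence qqpqqqqpqpp ∈ L(D).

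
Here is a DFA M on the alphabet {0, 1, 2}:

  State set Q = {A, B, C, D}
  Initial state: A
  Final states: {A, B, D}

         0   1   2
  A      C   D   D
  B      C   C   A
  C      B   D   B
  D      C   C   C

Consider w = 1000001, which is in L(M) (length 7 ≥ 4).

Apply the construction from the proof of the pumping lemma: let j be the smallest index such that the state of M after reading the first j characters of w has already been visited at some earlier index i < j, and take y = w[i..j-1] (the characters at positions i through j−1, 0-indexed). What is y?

00

State sequence: A -1-> D -0-> C -0-> B -0-> C -0-> B -0-> C -1-> D
First repeat at step 4: C was already visited.

So i = 2, j = 4, giving x = w[0:2] = 10, y = w[2:4] = 00, z = w[4:7] = 001.
Check: |xy| = 4 ≤ 4 and |y| = 2 ≥ 1. Reading y takes M from C back to C, so every xyⁱz is accepted.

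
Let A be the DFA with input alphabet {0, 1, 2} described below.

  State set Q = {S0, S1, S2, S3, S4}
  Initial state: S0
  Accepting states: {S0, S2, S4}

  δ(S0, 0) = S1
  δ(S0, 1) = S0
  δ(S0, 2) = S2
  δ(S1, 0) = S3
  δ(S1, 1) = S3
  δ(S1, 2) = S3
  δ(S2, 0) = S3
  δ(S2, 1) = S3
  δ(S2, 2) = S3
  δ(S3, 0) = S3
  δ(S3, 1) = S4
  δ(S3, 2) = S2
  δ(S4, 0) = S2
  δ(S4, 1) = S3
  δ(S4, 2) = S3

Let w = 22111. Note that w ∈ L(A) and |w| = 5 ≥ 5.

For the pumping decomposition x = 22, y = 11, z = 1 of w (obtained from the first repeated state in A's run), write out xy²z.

xy^2z = 22·11·11·1 = 2211111.
Reading y = 11 takes A from S3 back to S3, so after x·y·y the machine is still in S3, and z then leads to the accepting state S4. Hence 2211111 ∈ L(A).

2211111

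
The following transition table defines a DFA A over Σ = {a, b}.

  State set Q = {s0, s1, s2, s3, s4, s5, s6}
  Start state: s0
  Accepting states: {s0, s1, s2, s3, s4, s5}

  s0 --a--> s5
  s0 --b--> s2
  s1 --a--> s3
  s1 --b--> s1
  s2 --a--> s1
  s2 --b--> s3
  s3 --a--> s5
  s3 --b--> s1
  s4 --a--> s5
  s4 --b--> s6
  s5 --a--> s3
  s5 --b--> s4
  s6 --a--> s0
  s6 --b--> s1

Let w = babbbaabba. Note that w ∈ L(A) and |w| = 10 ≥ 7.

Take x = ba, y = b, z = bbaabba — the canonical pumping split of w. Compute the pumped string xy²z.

xy^2z = ba·b·b·bbaabba = babbbbaabba.
Reading y = b takes A from s1 back to s1, so after x·y·y the machine is still in s1, and z then leads to the accepting state s0. Hence babbbbaabba ∈ L(A).

babbbbaabba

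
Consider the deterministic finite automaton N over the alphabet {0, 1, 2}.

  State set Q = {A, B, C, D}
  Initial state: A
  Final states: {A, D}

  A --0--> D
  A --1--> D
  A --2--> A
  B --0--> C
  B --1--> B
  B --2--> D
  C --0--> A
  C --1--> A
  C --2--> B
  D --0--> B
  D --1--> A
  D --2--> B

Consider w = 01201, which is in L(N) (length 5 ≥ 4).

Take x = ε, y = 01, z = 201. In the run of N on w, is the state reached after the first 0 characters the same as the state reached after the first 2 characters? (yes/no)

yes

Run of N on the first 2 characters of w = 0 1:
  step 0: A  (start)
  step 1: D  (read 0: A→D)
  step 2: A  (read 1: D→A)

After x (step 0): A. After xy (step 2): A.
They match, so y = 01 drives N around a cycle from A back to itself; pumping y any number of times keeps N in A before reading z, and xyⁱz ∈ L(N) for every i ≥ 0.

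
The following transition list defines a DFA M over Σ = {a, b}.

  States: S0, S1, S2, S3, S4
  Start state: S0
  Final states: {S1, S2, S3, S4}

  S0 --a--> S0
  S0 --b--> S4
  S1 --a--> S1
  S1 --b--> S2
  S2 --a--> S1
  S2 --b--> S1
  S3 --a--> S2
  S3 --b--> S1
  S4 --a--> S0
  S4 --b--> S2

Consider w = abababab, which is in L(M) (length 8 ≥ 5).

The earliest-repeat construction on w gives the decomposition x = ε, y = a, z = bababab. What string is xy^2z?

xy^2z = ε·a·a·bababab = aabababab.
Reading y = a takes M from S0 back to S0, so after x·y·y the machine is still in S0, and z then leads to the accepting state S4. Hence aabababab ∈ L(M).

aabababab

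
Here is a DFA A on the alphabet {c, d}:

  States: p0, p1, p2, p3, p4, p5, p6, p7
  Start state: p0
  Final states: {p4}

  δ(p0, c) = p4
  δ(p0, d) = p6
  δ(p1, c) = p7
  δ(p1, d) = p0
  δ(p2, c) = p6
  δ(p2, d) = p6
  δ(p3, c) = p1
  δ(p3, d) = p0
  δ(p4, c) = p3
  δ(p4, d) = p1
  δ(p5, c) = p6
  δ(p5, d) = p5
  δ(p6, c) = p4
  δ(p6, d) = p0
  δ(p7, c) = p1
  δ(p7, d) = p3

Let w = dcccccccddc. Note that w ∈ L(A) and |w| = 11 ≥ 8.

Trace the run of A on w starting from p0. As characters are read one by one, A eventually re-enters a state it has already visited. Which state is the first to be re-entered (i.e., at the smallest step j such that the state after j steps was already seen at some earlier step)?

p1

State sequence: p0 -d-> p6 -c-> p4 -c-> p3 -c-> p1 -c-> p7 -c-> p1 -c-> p7 -c-> p1 -d-> p0 -d-> p6 -c-> p4
First repeat at step 6: p1 was already visited.

The earliest repeat is at step j = 6: A is in p1, which it already visited at step i = 4.
Pumping length from the standard proof: p = 8 (the number of states). The repeated state found above gives |xy| = j ≤ 8 and |y| = j − i ≥ 1.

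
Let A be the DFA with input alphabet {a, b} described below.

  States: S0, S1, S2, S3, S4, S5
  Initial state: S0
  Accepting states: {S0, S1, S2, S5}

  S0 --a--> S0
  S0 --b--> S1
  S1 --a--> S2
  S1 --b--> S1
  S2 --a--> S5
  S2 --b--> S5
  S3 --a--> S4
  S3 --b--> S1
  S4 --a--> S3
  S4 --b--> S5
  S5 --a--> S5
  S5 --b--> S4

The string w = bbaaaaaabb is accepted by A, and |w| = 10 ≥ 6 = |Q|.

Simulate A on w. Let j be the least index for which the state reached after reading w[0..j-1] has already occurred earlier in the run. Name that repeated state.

S1

State sequence: S0 -b-> S1 -b-> S1 -a-> S2 -a-> S5 -a-> S5 -a-> S5 -a-> S5 -a-> S5 -b-> S4 -b-> S5
First repeat at step 2: S1 was already visited.

The earliest repeat is at step j = 2: A is in S1, which it already visited at step i = 1.
Pumping length from the standard proof: p = 6 (the number of states). The repeated state found above gives |xy| = j ≤ 6 and |y| = j − i ≥ 1.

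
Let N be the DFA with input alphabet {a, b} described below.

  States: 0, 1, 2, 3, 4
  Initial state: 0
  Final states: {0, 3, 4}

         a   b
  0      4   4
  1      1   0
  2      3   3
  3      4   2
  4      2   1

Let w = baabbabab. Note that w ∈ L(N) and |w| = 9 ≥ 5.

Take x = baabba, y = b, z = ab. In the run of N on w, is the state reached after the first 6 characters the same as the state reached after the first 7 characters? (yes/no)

no

Run of N on the first 7 characters of w = b a a b b a b:
  step 0: 0  (start)
  step 1: 4  (read b: 0→4)
  step 2: 2  (read a: 4→2)
  step 3: 3  (read a: 2→3)
  step 4: 2  (read b: 3→2)
  step 5: 3  (read b: 2→3)
  step 6: 4  (read a: 3→4)
  step 7: 1  (read b: 4→1)

After x (step 6): 4. After xy (step 7): 1.
They differ (4 ≠ 1), so y is not a cycle from the state after x; this split is not the one the pumping-lemma construction produces, and pumping y need not keep the string in L(N).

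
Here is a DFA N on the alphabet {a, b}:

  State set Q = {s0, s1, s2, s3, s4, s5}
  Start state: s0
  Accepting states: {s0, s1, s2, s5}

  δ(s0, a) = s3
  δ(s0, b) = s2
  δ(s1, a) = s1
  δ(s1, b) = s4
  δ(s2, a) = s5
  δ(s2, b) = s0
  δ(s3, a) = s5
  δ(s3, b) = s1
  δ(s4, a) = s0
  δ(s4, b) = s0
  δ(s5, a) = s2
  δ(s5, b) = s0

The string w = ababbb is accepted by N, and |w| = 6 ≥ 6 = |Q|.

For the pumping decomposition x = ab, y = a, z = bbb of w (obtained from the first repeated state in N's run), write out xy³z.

xy^3z = ab·a·a·a·bbb = abaaabbb.
Reading y = a takes N from s1 back to s1, so after x·y·y·y the machine is still in s1, and z then leads to the accepting state s2. Hence abaaabbb ∈ L(N).

abaaabbb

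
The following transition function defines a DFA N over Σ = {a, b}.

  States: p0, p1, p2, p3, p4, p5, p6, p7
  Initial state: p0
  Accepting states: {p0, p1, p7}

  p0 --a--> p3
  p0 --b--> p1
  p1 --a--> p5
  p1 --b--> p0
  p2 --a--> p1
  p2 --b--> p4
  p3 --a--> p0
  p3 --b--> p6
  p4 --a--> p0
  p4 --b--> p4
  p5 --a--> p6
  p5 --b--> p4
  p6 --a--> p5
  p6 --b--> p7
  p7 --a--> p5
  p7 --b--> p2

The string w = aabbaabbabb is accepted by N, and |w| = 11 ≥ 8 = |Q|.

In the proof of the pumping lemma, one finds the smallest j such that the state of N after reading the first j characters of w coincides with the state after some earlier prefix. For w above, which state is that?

Run of N on w = a a b b a a b b a b b:
  step 0: p0  (start)
  step 1: p3  (read a: p0→p3)
  step 2: p0  (read a: p3→p0)   ← first repeat (p0 seen earlier)
  step 3: p1  (read b: p0→p1)
  step 4: p0  (read b: p1→p0)
  step 5: p3  (read a: p0→p3)
  step 6: p0  (read a: p3→p0)
  step 7: p1  (read b: p0→p1)
  step 8: p0  (read b: p1→p0)
  step 9: p3  (read a: p0→p3)
  step 10: p6  (read b: p3→p6)
  step 11: p7  (read b: p6→p7)

The earliest repeat is at step j = 2: N is in p0, which it already visited at step i = 0.

p0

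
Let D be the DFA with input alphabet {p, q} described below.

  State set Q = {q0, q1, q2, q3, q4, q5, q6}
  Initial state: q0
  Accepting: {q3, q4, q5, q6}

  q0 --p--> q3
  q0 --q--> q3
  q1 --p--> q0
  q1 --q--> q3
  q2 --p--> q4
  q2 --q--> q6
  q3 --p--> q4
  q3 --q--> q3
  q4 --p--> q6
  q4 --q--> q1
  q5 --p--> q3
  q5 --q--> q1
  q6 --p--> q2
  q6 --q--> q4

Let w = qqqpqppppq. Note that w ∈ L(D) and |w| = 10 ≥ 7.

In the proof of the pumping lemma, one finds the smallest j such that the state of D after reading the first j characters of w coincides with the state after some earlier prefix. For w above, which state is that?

q3

State sequence: q0 -q-> q3 -q-> q3 -q-> q3 -p-> q4 -q-> q1 -p-> q0 -p-> q3 -p-> q4 -p-> q6 -q-> q4
First repeat at step 2: q3 was already visited.

The earliest repeat is at step j = 2: D is in q3, which it already visited at step i = 1.
Pumping length from the standard proof: p = 7 (the number of states). The repeated state found above gives |xy| = j ≤ 7 and |y| = j − i ≥ 1.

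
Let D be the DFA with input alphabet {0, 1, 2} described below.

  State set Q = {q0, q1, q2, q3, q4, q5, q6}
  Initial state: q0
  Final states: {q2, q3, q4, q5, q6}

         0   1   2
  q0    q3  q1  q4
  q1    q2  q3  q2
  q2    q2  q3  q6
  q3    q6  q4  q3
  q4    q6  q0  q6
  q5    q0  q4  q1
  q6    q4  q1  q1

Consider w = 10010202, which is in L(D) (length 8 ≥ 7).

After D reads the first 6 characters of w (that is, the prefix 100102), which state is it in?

Run of D on the first 6 characters of w = 1 0 0 1 0 2:
  step 0: q0  (start)
  step 1: q1  (read 1: q0→q1)
  step 2: q2  (read 0: q1→q2)
  step 3: q2  (read 0: q2→q2)
  step 4: q3  (read 1: q2→q3)
  step 5: q6  (read 0: q3→q6)
  step 6: q1  (read 2: q6→q1)

After reading 6 characters, D is in state q1.

q1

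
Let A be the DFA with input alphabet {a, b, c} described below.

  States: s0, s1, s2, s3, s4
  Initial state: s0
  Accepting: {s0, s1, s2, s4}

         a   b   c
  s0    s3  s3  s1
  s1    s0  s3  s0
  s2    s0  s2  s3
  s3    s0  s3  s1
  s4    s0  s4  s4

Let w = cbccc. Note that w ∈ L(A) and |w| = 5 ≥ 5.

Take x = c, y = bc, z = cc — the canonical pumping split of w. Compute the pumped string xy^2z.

xy^2z = c·bc·bc·cc = cbcbccc.
Reading y = bc takes A from s1 back to s1, so after x·y·y the machine is still in s1, and z then leads to the accepting state s1. Hence cbcbccc ∈ L(A).

cbcbccc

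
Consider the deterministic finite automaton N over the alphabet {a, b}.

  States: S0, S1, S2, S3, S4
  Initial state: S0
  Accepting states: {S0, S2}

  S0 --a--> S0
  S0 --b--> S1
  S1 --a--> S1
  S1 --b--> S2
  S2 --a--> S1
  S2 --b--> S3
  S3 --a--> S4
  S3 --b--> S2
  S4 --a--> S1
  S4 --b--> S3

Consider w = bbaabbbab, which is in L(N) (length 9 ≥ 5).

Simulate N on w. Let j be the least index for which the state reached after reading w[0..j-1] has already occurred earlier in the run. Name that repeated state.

State sequence: S0 -b-> S1 -b-> S2 -a-> S1 -a-> S1 -b-> S2 -b-> S3 -b-> S2 -a-> S1 -b-> S2
First repeat at step 3: S1 was already visited.

The earliest repeat is at step j = 3: N is in S1, which it already visited at step i = 1.

S1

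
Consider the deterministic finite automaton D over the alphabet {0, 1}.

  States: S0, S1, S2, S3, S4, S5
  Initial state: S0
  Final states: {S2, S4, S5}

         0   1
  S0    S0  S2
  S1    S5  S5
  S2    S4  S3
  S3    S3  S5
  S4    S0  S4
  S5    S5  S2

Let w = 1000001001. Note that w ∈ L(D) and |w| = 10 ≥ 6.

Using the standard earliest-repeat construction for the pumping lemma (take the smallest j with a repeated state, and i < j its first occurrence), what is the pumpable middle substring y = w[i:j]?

100

Run of D on w = 1 0 0 0 0 0 1 0 0 1:
  step 0: S0  (start)
  step 1: S2  (read 1: S0→S2)
  step 2: S4  (read 0: S2→S4)
  step 3: S0  (read 0: S4→S0)   ← first repeat (S0 seen earlier)
  step 4: S0  (read 0: S0→S0)
  step 5: S0  (read 0: S0→S0)
  step 6: S0  (read 0: S0→S0)
  step 7: S2  (read 1: S0→S2)
  step 8: S4  (read 0: S2→S4)
  step 9: S0  (read 0: S4→S0)
  step 10: S2  (read 1: S0→S2)

So i = 0, j = 3, giving x = w[0:0] = ε, y = w[0:3] = 100, z = w[3:10] = 0001001.
Check: |xy| = 3 ≤ 6 and |y| = 3 ≥ 1. Reading y takes D from S0 back to S0, so every xyⁱz is accepted.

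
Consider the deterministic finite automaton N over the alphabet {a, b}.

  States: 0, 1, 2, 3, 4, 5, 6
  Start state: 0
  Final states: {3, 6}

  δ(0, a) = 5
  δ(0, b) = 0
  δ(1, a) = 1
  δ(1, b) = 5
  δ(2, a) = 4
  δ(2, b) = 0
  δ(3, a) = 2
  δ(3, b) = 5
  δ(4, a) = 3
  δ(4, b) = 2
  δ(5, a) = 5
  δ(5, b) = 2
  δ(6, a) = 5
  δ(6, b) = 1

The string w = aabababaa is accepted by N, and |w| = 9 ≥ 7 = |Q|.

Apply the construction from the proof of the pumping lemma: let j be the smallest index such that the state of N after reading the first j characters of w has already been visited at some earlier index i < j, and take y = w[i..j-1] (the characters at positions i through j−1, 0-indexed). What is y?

a

Run of N on w = a a b a b a b a a:
  step 0: 0  (start)
  step 1: 5  (read a: 0→5)
  step 2: 5  (read a: 5→5)   ← first repeat (5 seen earlier)
  step 3: 2  (read b: 5→2)
  step 4: 4  (read a: 2→4)
  step 5: 2  (read b: 4→2)
  step 6: 4  (read a: 2→4)
  step 7: 2  (read b: 4→2)
  step 8: 4  (read a: 2→4)
  step 9: 3  (read a: 4→3)

So i = 1, j = 2, giving x = w[0:1] = a, y = w[1:2] = a, z = w[2:9] = bababaa.
Check: |xy| = 2 ≤ 7 and |y| = 1 ≥ 1. Reading y takes N from 5 back to 5, so every xyⁱz is accepted.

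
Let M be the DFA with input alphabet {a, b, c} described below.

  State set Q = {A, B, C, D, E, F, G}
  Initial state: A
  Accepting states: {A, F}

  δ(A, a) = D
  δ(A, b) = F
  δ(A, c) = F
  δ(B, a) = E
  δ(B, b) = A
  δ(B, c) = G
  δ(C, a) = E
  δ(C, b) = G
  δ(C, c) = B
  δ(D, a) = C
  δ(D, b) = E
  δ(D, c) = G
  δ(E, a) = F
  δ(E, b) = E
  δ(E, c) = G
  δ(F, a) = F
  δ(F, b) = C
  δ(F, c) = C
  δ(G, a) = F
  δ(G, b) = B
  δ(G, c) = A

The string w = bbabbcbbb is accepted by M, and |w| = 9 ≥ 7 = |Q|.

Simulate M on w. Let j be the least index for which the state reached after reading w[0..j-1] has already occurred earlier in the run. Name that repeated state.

E

State sequence: A -b-> F -b-> C -a-> E -b-> E -b-> E -c-> G -b-> B -b-> A -b-> F
First repeat at step 4: E was already visited.

The earliest repeat is at step j = 4: M is in E, which it already visited at step i = 3.
Since M has 7 states, any run of length ≥ 7 visits 7+1 states, so by pigeonhole some state repeats within the first 7 steps — that repeat gives the pumpable loop.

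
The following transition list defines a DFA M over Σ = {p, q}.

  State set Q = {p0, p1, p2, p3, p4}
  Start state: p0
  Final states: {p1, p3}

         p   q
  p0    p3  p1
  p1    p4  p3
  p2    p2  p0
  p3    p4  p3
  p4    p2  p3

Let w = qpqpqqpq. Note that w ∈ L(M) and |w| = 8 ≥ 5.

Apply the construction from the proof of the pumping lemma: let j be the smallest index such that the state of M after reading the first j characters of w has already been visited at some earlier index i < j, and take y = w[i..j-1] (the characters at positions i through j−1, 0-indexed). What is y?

qp

State sequence: p0 -q-> p1 -p-> p4 -q-> p3 -p-> p4 -q-> p3 -q-> p3 -p-> p4 -q-> p3
First repeat at step 4: p4 was already visited.

So i = 2, j = 4, giving x = w[0:2] = qp, y = w[2:4] = qp, z = w[4:8] = qqpq.
Check: |xy| = 4 ≤ 5 and |y| = 2 ≥ 1. Reading y takes M from p4 back to p4, so every xyⁱz is accepted.
Since M has 5 states, any run of length ≥ 5 visits 5+1 states, so by pigeonhole some state repeats within the first 5 steps — that repeat gives the pumpable loop.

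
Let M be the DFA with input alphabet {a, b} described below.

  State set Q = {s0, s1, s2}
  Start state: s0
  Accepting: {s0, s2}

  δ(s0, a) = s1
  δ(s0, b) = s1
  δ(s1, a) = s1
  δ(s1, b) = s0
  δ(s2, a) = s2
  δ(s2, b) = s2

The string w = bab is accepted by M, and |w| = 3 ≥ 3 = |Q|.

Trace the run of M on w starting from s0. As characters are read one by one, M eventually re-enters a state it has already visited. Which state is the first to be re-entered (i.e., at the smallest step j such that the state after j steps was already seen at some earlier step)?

Run of M on w = b a b:
  step 0: s0  (start)
  step 1: s1  (read b: s0→s1)
  step 2: s1  (read a: s1→s1)   ← first repeat (s1 seen earlier)
  step 3: s0  (read b: s1→s0)

The earliest repeat is at step j = 2: M is in s1, which it already visited at step i = 1.
Since M has 3 states, any run of length ≥ 3 visits 3+1 states, so by pigeonhole some state repeats within the first 3 steps — that repeat gives the pumpable loop.

s1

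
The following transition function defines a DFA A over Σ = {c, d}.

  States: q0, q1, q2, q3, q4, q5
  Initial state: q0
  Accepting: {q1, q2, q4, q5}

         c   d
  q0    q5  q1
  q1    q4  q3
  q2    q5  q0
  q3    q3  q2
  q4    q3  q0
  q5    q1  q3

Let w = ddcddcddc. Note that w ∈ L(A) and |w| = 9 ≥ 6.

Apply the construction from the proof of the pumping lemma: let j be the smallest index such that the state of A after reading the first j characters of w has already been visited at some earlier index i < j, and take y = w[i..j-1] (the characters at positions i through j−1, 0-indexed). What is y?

Run of A on w = d d c d d c d d c:
  step 0: q0  (start)
  step 1: q1  (read d: q0→q1)
  step 2: q3  (read d: q1→q3)
  step 3: q3  (read c: q3→q3)   ← first repeat (q3 seen earlier)
  step 4: q2  (read d: q3→q2)
  step 5: q0  (read d: q2→q0)
  step 6: q5  (read c: q0→q5)
  step 7: q3  (read d: q5→q3)
  step 8: q2  (read d: q3→q2)
  step 9: q5  (read c: q2→q5)

So i = 2, j = 3, giving x = w[0:2] = dd, y = w[2:3] = c, z = w[3:9] = ddcddc.
Check: |xy| = 3 ≤ 6 and |y| = 1 ≥ 1. Reading y takes A from q3 back to q3, so every xyⁱz is accepted.

c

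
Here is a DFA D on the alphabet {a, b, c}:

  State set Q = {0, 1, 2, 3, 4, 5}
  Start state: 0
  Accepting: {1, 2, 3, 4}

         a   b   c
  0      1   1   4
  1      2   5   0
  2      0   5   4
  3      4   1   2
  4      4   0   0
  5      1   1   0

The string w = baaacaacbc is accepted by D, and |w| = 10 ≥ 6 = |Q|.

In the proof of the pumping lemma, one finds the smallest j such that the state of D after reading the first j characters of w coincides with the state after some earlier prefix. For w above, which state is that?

Run of D on w = b a a a c a a c b c:
  step 0: 0  (start)
  step 1: 1  (read b: 0→1)
  step 2: 2  (read a: 1→2)
  step 3: 0  (read a: 2→0)   ← first repeat (0 seen earlier)
  step 4: 1  (read a: 0→1)
  step 5: 0  (read c: 1→0)
  step 6: 1  (read a: 0→1)
  step 7: 2  (read a: 1→2)
  step 8: 4  (read c: 2→4)
  step 9: 0  (read b: 4→0)
  step 10: 4  (read c: 0→4)

The earliest repeat is at step j = 3: D is in 0, which it already visited at step i = 0.
Since D has 6 states, any run of length ≥ 6 visits 6+1 states, so by pigeonhole some state repeats within the first 6 steps — that repeat gives the pumpable loop.

0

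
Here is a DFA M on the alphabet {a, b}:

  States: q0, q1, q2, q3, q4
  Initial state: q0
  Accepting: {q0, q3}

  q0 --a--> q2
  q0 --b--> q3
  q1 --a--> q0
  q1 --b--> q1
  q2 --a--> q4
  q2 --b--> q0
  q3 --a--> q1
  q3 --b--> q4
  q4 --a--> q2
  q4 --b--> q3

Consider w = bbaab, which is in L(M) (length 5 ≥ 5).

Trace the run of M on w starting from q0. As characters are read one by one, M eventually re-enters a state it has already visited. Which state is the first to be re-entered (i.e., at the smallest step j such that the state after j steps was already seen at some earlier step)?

q4

State sequence: q0 -b-> q3 -b-> q4 -a-> q2 -a-> q4 -b-> q3
First repeat at step 4: q4 was already visited.

The earliest repeat is at step j = 4: M is in q4, which it already visited at step i = 2.
Since M has 5 states, any run of length ≥ 5 visits 5+1 states, so by pigeonhole some state repeats within the first 5 steps — that repeat gives the pumpable loop.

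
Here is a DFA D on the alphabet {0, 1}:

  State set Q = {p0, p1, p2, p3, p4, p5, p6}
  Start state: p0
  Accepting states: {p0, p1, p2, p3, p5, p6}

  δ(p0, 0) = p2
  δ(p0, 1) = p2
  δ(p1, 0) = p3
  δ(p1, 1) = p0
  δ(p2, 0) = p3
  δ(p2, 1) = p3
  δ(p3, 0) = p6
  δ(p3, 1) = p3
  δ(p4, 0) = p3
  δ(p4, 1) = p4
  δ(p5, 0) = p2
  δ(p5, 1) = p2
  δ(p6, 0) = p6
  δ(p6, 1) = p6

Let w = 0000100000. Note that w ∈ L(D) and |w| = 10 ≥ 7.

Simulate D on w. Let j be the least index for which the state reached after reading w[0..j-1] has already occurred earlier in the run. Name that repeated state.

p6

State sequence: p0 -0-> p2 -0-> p3 -0-> p6 -0-> p6 -1-> p6 -0-> p6 -0-> p6 -0-> p6 -0-> p6 -0-> p6
First repeat at step 4: p6 was already visited.

The earliest repeat is at step j = 4: D is in p6, which it already visited at step i = 3.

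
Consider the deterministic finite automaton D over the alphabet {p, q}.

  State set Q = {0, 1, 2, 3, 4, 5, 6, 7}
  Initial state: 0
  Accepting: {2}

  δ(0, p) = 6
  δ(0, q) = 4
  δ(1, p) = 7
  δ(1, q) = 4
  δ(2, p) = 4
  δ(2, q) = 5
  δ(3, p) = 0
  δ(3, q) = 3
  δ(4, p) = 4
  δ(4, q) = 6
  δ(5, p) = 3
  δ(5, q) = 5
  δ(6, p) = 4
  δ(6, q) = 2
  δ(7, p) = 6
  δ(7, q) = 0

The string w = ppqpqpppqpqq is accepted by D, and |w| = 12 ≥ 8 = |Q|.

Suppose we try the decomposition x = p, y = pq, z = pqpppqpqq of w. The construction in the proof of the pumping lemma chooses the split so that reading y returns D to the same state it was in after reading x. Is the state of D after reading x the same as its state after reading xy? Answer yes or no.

Run of D on the first 3 characters of w = p p q:
  step 0: 0  (start)
  step 1: 6  (read p: 0→6)
  step 2: 4  (read p: 6→4)
  step 3: 6  (read q: 4→6)

After x (step 1): 6. After xy (step 3): 6.
They match, so y = pq drives D around a cycle from 6 back to itself; pumping y any number of times keeps D in 6 before reading z, and xyⁱz ∈ L(D) for every i ≥ 0.

yes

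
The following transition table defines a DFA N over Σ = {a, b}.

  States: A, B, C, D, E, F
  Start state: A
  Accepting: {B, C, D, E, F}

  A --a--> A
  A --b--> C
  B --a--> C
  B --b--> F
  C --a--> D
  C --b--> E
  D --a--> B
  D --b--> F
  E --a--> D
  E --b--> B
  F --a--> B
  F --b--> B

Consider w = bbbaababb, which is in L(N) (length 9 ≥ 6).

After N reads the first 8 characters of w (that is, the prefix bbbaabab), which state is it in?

F

State sequence: A -b-> C -b-> E -b-> B -a-> C -a-> D -b-> F -a-> B -b-> F

After reading 8 characters, N is in state F.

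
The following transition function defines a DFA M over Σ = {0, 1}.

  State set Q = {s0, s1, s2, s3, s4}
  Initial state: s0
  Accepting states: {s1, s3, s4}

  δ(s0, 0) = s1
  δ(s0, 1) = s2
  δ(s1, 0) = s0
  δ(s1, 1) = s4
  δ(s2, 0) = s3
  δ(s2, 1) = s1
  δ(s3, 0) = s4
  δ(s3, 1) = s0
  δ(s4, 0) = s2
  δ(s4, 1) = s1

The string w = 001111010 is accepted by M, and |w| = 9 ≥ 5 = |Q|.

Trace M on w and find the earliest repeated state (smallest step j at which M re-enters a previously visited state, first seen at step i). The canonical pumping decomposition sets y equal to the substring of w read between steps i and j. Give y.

00

State sequence: s0 -0-> s1 -0-> s0 -1-> s2 -1-> s1 -1-> s4 -1-> s1 -0-> s0 -1-> s2 -0-> s3
First repeat at step 2: s0 was already visited.

So i = 0, j = 2, giving x = w[0:0] = ε, y = w[0:2] = 00, z = w[2:9] = 1111010.
Check: |xy| = 2 ≤ 5 and |y| = 2 ≥ 1. Reading y takes M from s0 back to s0, so every xyⁱz is accepted.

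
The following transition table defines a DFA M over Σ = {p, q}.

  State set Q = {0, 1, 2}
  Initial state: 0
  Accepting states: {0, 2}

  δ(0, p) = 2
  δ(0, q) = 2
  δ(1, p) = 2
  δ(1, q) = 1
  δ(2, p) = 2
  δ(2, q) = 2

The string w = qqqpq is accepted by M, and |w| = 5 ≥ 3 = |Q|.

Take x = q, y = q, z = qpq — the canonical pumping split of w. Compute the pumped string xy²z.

xy^2z = q·q·q·qpq = qqqqpq.
Reading y = q takes M from 2 back to 2, so after x·y·y the machine is still in 2, and z then leads to the accepting state 2. Hence qqqqpq ∈ L(M).

qqqqpq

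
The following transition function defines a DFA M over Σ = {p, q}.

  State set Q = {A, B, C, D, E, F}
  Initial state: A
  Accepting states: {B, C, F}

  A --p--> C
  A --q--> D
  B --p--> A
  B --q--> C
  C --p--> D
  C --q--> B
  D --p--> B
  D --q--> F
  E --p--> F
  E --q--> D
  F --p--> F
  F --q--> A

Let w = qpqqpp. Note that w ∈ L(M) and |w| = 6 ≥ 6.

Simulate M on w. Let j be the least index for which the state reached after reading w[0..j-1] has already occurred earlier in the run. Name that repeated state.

Run of M on w = q p q q p p:
  step 0: A  (start)
  step 1: D  (read q: A→D)
  step 2: B  (read p: D→B)
  step 3: C  (read q: B→C)
  step 4: B  (read q: C→B)   ← first repeat (B seen earlier)
  step 5: A  (read p: B→A)
  step 6: C  (read p: A→C)

The earliest repeat is at step j = 4: M is in B, which it already visited at step i = 2.
The DFA has 6 states, so the proof of the pumping lemma guarantees a repeated state among the first 6+1 visited; the segment between the two visits is the pumpable y.

B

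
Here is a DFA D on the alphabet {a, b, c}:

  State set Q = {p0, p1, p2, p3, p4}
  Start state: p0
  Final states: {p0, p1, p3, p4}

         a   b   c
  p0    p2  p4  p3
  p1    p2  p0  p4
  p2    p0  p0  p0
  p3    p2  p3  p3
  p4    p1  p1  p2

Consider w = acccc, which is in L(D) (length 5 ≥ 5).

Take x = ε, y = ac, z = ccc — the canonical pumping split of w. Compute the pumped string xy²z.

acacccc

xy^2z = ε·ac·ac·ccc = acacccc.
Reading y = ac takes D from p0 back to p0, so after x·y·y the machine is still in p0, and z then leads to the accepting state p3. Hence acacccc ∈ L(D).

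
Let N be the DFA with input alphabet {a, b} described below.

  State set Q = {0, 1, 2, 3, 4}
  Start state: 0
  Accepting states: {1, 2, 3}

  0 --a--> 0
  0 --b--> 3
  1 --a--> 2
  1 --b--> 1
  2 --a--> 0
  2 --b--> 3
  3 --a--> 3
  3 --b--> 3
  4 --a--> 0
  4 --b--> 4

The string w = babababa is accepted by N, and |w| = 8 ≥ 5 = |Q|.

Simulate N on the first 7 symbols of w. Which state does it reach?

Run of N on the first 7 characters of w = b a b a b a b:
  step 0: 0  (start)
  step 1: 3  (read b: 0→3)
  step 2: 3  (read a: 3→3)
  step 3: 3  (read b: 3→3)
  step 4: 3  (read a: 3→3)
  step 5: 3  (read b: 3→3)
  step 6: 3  (read a: 3→3)
  step 7: 3  (read b: 3→3)

After reading 7 characters, N is in state 3.

3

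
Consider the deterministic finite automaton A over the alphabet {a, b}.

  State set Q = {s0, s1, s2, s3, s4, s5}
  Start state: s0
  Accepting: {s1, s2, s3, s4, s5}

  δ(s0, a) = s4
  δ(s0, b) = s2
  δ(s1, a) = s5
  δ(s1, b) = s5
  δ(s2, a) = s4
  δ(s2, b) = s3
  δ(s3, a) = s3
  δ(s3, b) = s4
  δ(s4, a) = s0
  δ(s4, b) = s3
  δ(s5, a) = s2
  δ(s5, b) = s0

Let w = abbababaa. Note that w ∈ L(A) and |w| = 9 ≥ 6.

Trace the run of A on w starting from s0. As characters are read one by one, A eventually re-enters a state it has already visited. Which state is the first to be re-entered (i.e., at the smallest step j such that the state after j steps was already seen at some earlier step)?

State sequence: s0 -a-> s4 -b-> s3 -b-> s4 -a-> s0 -b-> s2 -a-> s4 -b-> s3 -a-> s3 -a-> s3
First repeat at step 3: s4 was already visited.

The earliest repeat is at step j = 3: A is in s4, which it already visited at step i = 1.
The DFA has 6 states, so the proof of the pumping lemma guarantees a repeated state among the first 6+1 visited; the segment between the two visits is the pumpable y.

s4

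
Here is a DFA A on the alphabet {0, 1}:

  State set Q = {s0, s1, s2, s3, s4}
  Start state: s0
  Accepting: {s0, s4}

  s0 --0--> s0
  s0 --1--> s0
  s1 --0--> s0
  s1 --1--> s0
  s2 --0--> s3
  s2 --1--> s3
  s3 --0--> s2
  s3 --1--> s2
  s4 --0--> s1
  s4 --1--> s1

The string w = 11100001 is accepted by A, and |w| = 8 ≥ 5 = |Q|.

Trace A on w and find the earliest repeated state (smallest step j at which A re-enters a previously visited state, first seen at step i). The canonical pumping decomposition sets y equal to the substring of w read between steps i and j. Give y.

1

Run of A on w = 1 1 1 0 0 0 0 1:
  step 0: s0  (start)
  step 1: s0  (read 1: s0→s0)   ← first repeat (s0 seen earlier)
  step 2: s0  (read 1: s0→s0)
  step 3: s0  (read 1: s0→s0)
  step 4: s0  (read 0: s0→s0)
  step 5: s0  (read 0: s0→s0)
  step 6: s0  (read 0: s0→s0)
  step 7: s0  (read 0: s0→s0)
  step 8: s0  (read 1: s0→s0)

So i = 0, j = 1, giving x = w[0:0] = ε, y = w[0:1] = 1, z = w[1:8] = 1100001.
Check: |xy| = 1 ≤ 5 and |y| = 1 ≥ 1. Reading y takes A from s0 back to s0, so every xyⁱz is accepted.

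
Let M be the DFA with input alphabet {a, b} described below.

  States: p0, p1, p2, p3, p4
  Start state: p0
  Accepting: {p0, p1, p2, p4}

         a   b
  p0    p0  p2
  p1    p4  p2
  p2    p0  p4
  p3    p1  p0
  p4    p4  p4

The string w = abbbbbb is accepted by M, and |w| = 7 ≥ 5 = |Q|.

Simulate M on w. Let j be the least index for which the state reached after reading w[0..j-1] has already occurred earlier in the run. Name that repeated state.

Run of M on w = a b b b b b b:
  step 0: p0  (start)
  step 1: p0  (read a: p0→p0)   ← first repeat (p0 seen earlier)
  step 2: p2  (read b: p0→p2)
  step 3: p4  (read b: p2→p4)
  step 4: p4  (read b: p4→p4)
  step 5: p4  (read b: p4→p4)
  step 6: p4  (read b: p4→p4)
  step 7: p4  (read b: p4→p4)

The earliest repeat is at step j = 1: M is in p0, which it already visited at step i = 0.
With |Q| = 5, pigeonhole forces a state repeat no later than step 5; the substring read between the first and second visits to that state can be pumped.

p0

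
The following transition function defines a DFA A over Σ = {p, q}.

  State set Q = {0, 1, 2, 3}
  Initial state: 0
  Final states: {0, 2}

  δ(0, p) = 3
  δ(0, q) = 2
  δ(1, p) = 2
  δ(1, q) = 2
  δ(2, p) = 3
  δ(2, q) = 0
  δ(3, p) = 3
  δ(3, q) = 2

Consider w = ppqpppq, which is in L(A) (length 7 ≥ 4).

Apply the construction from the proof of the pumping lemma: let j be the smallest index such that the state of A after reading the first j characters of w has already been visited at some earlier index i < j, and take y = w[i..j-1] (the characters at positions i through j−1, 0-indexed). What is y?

p

Run of A on w = p p q p p p q:
  step 0: 0  (start)
  step 1: 3  (read p: 0→3)
  step 2: 3  (read p: 3→3)   ← first repeat (3 seen earlier)
  step 3: 2  (read q: 3→2)
  step 4: 3  (read p: 2→3)
  step 5: 3  (read p: 3→3)
  step 6: 3  (read p: 3→3)
  step 7: 2  (read q: 3→2)

So i = 1, j = 2, giving x = w[0:1] = p, y = w[1:2] = p, z = w[2:7] = qpppq.
Check: |xy| = 2 ≤ 4 and |y| = 1 ≥ 1. Reading y takes A from 3 back to 3, so every xyⁱz is accepted.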